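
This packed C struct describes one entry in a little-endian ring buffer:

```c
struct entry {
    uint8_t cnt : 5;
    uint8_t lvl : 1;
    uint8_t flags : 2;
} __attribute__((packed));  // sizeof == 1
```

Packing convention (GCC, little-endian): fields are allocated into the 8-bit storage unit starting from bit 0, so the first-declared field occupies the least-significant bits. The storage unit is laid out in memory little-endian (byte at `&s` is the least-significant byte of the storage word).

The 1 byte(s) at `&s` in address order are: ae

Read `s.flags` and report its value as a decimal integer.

2

[0]=0xae (little-endian) → word 0xae
cnt [0+:5] = (word>>0) & 0x1f = 14
lvl [5+:1] = (word>>5) & 0x1 = 1
flags [6+:2] = (word>>6) & 0x3 = 2  ←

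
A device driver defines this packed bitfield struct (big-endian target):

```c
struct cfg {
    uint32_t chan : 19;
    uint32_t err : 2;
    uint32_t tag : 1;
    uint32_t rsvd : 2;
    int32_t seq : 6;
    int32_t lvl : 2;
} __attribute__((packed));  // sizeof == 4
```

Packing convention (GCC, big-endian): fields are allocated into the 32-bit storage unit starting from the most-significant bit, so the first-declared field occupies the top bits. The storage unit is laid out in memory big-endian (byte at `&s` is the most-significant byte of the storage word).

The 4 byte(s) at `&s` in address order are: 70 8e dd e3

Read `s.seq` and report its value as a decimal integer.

-8

[0]=0x70 [1]=0x8e [2]=0xdd [3]=0xe3 (big-endian) → word 0x708edde3
chan [13+:19] = (word>>13) & 0x7ffff = 230518
err [11+:2] = (word>>11) & 0x3 = 3
tag [10+:1] = (word>>10) & 0x1 = 1
rsvd [8+:2] = (word>>8) & 0x3 = 1
seq [2+:6] = (word>>2) & 0x3f = 56  ←
lvl [0+:2] = (word>>0) & 0x3 = 3
seq signed 6b, MSB=1: 56 - 64 = -8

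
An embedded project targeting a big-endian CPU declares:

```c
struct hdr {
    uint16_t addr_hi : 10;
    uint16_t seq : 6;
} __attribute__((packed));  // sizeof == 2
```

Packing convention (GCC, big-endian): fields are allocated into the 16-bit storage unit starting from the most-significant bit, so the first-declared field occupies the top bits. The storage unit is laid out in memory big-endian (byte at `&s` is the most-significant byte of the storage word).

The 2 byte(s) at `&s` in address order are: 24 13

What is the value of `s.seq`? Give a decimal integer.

19

[0]=0x24 [1]=0x13 (big-endian) → word 0x2413
addr_hi [6+:10] = (word>>6) & 0x3ff = 144
seq [0+:6] = (word>>0) & 0x3f = 19  ←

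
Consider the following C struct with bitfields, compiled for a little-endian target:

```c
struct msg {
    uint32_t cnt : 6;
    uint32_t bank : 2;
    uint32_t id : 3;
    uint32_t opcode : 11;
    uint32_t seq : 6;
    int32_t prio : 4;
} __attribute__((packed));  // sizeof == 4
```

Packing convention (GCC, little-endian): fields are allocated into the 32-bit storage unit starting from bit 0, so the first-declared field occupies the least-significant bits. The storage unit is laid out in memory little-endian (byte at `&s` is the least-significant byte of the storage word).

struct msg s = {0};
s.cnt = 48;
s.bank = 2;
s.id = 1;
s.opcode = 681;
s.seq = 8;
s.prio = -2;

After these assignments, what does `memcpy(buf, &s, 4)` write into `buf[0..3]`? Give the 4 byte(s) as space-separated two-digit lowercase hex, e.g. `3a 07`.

b0 49 15 e2

cnt (6b) val=48 bits=0x30 at bit 0: 0x00000030
bank (2b) val=2 bits=0x2 at bit 6: 0x000000b0
id (3b) val=1 bits=0x1 at bit 8: 0x000001b0
opcode (11b) val=681 bits=0x2a9 at bit 11: 0x001549b0
seq (6b) val=8 bits=0x8 at bit 22: 0x021549b0
prio (4b) val=-2 bits=0xe at bit 28: 0xe21549b0
word = 0xe21549b0 → little-endian bytes:
  [0]=0xb0  [1]=0x49  [2]=0x15  [3]=0xe2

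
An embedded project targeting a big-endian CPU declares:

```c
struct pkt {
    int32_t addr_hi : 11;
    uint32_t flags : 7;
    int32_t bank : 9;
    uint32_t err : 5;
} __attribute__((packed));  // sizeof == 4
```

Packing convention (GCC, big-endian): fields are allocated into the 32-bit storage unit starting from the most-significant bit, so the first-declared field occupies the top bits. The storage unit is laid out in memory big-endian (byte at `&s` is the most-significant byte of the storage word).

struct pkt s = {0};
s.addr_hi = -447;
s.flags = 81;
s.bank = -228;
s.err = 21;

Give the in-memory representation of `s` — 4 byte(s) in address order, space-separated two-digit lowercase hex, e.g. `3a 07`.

addr_hi:11 = -447 → 0x641 << 21 → word 0xc8200000
flags:7 = 81 → 0x51 << 14 → word 0xc8344000
bank:9 = -228 → 0x11c << 5 → word 0xc8346380
err:5 = 21 → 0x15 << 0 → word 0xc8346395
word = 0xc8346395 → big-endian bytes:
  [0]=0xc8  [1]=0x34  [2]=0x63  [3]=0x95

c8 34 63 95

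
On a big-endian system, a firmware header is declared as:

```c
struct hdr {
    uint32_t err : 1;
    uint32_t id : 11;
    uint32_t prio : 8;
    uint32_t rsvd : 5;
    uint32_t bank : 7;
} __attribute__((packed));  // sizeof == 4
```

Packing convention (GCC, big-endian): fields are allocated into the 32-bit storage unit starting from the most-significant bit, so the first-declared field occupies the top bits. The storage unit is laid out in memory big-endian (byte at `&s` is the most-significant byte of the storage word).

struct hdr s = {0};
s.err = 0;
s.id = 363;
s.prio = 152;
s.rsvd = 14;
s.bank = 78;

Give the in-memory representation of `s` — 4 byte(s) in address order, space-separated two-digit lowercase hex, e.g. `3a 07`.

16 b9 87 4e

err:1 = 0 → 0x0 << 31 → word 0x00000000
id:11 = 363 → 0x16b << 20 → word 0x16b00000
prio:8 = 152 → 0x98 << 12 → word 0x16b98000
rsvd:5 = 14 → 0xe << 7 → word 0x16b98700
bank:7 = 78 → 0x4e << 0 → word 0x16b9874e
word = 0x16b9874e → big-endian bytes:
  [0]=0x16  [1]=0xb9  [2]=0x87  [3]=0x4e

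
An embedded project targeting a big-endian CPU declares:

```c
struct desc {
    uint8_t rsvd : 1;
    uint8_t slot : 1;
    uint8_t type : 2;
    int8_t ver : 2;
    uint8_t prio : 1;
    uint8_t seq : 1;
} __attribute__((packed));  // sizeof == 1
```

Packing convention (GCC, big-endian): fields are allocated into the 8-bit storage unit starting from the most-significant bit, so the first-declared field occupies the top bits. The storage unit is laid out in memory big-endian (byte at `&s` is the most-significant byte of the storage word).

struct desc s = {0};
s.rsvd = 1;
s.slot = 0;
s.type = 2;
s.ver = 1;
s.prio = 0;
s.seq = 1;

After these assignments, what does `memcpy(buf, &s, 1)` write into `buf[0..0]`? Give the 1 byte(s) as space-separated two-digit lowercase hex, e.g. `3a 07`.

a5

[7+:1] rsvd=1 & 0x1 = 0x1; word=0x80
[6+:1] slot=0 & 0x1 = 0x0; word=0x80
[4+:2] type=2 & 0x3 = 0x2; word=0xa0
[2+:2] ver=1 & 0x3 = 0x1; word=0xa4
[1+:1] prio=0 & 0x1 = 0x0; word=0xa4
[0+:1] seq=1 & 0x1 = 0x1; word=0xa5
word = 0xa5 → big-endian bytes:
  [0]=0xa5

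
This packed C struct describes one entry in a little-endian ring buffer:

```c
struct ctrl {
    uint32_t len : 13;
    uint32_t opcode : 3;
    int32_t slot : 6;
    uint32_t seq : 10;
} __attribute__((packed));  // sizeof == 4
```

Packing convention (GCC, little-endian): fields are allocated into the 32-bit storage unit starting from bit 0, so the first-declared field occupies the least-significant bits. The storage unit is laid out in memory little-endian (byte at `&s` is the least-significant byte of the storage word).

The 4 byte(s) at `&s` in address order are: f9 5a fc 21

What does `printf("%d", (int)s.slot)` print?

-4

[0]=0xf9 [1]=0x5a [2]=0xfc [3]=0x21 (little-endian) → word 0x21fc5af9
len [0+:13] = (word>>0) & 0x1fff = 6905
opcode [13+:3] = (word>>13) & 0x7 = 2
slot [16+:6] = (word>>16) & 0x3f = 60  ←
seq [22+:10] = (word>>22) & 0x3ff = 135
slot signed 6b, MSB=1: 60 - 64 = -4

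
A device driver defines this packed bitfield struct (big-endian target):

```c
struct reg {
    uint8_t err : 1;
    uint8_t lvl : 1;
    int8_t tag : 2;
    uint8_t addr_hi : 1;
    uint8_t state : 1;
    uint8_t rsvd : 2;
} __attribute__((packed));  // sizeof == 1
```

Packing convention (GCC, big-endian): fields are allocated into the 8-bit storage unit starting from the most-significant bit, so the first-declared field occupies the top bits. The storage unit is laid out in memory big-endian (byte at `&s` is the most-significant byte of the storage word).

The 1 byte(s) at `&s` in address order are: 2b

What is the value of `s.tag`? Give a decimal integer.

[0]=0x2b (big-endian) → word 0x2b
err:1 @ bit 7 → (0x2b>>7)&0x1 = 0x0
lvl:1 @ bit 6 → (0x2b>>6)&0x1 = 0x0
tag:2 @ bit 4 → (0x2b>>4)&0x3 = 0x2  ←
addr_hi:1 @ bit 3 → (0x2b>>3)&0x1 = 0x1
state:1 @ bit 2 → (0x2b>>2)&0x1 = 0x0
rsvd:2 @ bit 0 → (0x2b>>0)&0x3 = 0x3
tag signed 2b, MSB=1: 2 - 4 = -2

-2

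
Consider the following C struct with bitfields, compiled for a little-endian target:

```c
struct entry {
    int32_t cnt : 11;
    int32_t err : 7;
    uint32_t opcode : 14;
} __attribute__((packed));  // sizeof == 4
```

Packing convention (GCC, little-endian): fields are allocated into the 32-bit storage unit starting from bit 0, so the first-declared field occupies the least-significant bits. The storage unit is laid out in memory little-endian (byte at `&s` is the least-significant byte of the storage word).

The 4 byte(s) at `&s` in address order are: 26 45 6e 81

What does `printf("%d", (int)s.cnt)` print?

[0]=0x26 [1]=0x45 [2]=0x6e [3]=0x81 (little-endian) → word 0x816e4526
cnt [0+:11] = (word>>0) & 0x7ff = 1318  ←
err [11+:7] = (word>>11) & 0x7f = 72
opcode [18+:14] = (word>>18) & 0x3fff = 8283
cnt signed 11b, MSB=1: 1318 - 2048 = -730

-730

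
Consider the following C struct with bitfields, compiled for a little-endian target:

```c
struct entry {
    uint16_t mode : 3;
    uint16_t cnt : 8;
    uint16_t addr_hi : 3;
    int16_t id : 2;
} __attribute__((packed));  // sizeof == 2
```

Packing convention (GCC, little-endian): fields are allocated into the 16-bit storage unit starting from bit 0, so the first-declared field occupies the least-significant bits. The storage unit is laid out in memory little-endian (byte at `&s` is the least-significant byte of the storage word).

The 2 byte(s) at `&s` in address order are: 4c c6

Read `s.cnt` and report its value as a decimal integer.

[0]=0x4c [1]=0xc6 (little-endian) → word 0xc64c
mode:3 @ bit 0 → (0xc64c>>0)&0x7 = 0x4
cnt:8 @ bit 3 → (0xc64c>>3)&0xff = 0xc9  ←
addr_hi:3 @ bit 11 → (0xc64c>>11)&0x7 = 0x0
id:2 @ bit 14 → (0xc64c>>14)&0x3 = 0x3

201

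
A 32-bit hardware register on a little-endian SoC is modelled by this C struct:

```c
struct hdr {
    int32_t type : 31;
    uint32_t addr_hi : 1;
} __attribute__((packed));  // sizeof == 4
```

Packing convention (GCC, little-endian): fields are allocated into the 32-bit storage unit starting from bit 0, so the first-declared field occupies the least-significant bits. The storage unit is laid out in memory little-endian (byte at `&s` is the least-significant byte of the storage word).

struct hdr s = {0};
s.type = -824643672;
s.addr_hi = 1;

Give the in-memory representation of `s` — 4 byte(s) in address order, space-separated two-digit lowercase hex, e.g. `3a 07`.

type:31 = -824643672 → 0x4ed8efa8 << 0 → word 0x4ed8efa8
addr_hi:1 = 1 → 0x1 << 31 → word 0xced8efa8
word = 0xced8efa8 → little-endian bytes:
  [0]=0xa8  [1]=0xef  [2]=0xd8  [3]=0xce

a8 ef d8 ce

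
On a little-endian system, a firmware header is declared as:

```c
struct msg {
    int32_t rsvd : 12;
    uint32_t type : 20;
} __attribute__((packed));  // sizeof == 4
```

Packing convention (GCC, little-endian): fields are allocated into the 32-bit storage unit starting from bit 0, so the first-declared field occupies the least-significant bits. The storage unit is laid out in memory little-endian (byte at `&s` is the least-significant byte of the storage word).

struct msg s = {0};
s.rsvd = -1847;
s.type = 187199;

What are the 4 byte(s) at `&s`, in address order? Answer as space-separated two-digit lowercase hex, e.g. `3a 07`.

c9 f8 b3 2d

rsvd:12 = -1847 → 0x8c9 << 0 → word 0x000008c9
type:20 = 187199 → 0x2db3f << 12 → word 0x2db3f8c9
word = 0x2db3f8c9 → little-endian bytes:
  [0]=0xc9  [1]=0xf8  [2]=0xb3  [3]=0x2d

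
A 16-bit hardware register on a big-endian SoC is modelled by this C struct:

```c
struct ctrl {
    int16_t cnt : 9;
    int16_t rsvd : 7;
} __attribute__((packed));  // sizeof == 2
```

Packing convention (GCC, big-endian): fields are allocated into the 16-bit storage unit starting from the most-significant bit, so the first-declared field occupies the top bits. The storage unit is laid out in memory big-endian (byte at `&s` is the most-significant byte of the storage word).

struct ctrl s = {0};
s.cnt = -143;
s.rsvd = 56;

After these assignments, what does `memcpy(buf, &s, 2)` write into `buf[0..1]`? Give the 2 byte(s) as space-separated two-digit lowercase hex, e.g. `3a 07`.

cnt (9b) val=-143 bits=0x171 at bit 7: 0xb880
rsvd (7b) val=56 bits=0x38 at bit 0: 0xb8b8
word = 0xb8b8 → big-endian bytes:
  [0]=0xb8  [1]=0xb8

b8 b8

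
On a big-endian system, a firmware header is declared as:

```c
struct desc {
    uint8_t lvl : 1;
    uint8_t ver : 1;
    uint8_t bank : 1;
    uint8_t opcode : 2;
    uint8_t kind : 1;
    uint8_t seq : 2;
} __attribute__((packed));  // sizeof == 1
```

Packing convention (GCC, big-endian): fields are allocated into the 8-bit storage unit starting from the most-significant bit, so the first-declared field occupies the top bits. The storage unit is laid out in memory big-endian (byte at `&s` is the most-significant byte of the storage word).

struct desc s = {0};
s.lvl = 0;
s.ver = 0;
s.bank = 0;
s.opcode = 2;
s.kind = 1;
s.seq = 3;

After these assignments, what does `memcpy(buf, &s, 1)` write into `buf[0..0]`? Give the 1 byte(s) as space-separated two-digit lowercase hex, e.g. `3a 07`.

17

lvl:1 = 0 → 0x0 << 7 → word 0x00
ver:1 = 0 → 0x0 << 6 → word 0x00
bank:1 = 0 → 0x0 << 5 → word 0x00
opcode:2 = 2 → 0x2 << 3 → word 0x10
kind:1 = 1 → 0x1 << 2 → word 0x14
seq:2 = 3 → 0x3 << 0 → word 0x17
word = 0x17 → big-endian bytes:
  [0]=0x17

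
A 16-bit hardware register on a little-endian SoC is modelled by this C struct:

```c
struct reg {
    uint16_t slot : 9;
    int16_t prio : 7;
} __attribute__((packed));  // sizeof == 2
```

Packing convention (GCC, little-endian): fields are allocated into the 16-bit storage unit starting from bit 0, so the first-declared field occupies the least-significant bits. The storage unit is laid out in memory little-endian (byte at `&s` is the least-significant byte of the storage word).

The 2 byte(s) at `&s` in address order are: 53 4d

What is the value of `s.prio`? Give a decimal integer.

38

[0]=0x53 [1]=0x4d (little-endian) → word 0x4d53
slot:9 @ bit 0 → (0x4d53>>0)&0x1ff = 0x153
prio:7 @ bit 9 → (0x4d53>>9)&0x7f = 0x26  ←
prio signed 7b, MSB=0: value = 38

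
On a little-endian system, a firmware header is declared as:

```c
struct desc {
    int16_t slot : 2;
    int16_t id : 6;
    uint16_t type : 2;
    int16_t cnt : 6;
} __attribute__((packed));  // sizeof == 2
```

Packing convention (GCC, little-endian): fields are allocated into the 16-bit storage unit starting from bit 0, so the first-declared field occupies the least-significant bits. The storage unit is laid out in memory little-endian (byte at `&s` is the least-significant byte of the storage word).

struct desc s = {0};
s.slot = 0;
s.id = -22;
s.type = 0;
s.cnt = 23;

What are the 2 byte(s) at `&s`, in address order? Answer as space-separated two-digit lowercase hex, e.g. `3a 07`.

[0+:2] slot=0 & 0x3 = 0x0; word=0x0000
[2+:6] id=-22 & 0x3f = 0x2a; word=0x00a8
[8+:2] type=0 & 0x3 = 0x0; word=0x00a8
[10+:6] cnt=23 & 0x3f = 0x17; word=0x5ca8
word = 0x5ca8 → little-endian bytes:
  [0]=0xa8  [1]=0x5c

a8 5c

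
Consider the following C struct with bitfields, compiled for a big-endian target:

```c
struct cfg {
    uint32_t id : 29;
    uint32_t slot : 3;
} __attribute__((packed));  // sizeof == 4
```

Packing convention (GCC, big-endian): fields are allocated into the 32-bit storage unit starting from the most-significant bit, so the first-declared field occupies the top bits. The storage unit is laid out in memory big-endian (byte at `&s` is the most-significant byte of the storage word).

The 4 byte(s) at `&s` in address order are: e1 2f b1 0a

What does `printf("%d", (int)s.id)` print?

[0]=0xe1 [1]=0x2f [2]=0xb1 [3]=0x0a (big-endian) → word 0xe12fb10a
id [3+:29] = (word>>3) & 0x1fffffff = 472249889  ←
slot [0+:3] = (word>>0) & 0x7 = 2

472249889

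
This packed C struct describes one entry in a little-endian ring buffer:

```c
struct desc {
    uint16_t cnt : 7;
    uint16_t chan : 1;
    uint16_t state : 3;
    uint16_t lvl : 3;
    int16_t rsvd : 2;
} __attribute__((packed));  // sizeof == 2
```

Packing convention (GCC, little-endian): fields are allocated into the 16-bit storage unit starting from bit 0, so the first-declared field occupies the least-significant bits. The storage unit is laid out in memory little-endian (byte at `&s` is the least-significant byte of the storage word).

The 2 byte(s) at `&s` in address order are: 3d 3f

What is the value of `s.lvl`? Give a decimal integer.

7

[0]=0x3d [1]=0x3f (little-endian) → word 0x3f3d
cnt:7 @ bit 0 → (0x3f3d>>0)&0x7f = 0x3d
chan:1 @ bit 7 → (0x3f3d>>7)&0x1 = 0x0
state:3 @ bit 8 → (0x3f3d>>8)&0x7 = 0x7
lvl:3 @ bit 11 → (0x3f3d>>11)&0x7 = 0x7  ←
rsvd:2 @ bit 14 → (0x3f3d>>14)&0x3 = 0x0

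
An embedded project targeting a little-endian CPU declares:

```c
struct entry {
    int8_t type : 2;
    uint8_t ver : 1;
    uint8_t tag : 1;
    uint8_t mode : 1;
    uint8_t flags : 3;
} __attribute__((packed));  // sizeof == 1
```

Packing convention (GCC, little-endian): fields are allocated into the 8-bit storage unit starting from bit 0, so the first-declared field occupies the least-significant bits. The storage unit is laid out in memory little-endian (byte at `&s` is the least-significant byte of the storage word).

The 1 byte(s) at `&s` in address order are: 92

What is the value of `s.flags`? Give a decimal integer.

[0]=0x92 (little-endian) → word 0x92
type:2 @ bit 0 → (0x92>>0)&0x3 = 0x2
ver:1 @ bit 2 → (0x92>>2)&0x1 = 0x0
tag:1 @ bit 3 → (0x92>>3)&0x1 = 0x0
mode:1 @ bit 4 → (0x92>>4)&0x1 = 0x1
flags:3 @ bit 5 → (0x92>>5)&0x7 = 0x4  ←

4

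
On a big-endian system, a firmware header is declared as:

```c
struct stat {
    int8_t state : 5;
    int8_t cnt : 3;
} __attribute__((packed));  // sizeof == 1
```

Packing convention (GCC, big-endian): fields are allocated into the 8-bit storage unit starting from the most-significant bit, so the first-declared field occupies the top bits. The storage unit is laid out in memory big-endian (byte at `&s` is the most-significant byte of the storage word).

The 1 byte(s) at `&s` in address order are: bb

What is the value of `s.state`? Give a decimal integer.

[0]=0xbb (big-endian) → word 0xbb
state [3+:5] = (word>>3) & 0x1f = 23  ←
cnt [0+:3] = (word>>0) & 0x7 = 3
state signed 5b, MSB=1: 23 - 32 = -9

-9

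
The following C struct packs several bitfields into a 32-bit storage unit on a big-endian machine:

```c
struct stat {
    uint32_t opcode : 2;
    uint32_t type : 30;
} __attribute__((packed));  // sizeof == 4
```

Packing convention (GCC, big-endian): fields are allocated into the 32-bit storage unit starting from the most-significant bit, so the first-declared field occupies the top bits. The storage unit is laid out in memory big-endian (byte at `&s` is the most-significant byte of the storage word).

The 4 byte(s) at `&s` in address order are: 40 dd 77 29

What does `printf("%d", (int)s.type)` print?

14513961

[0]=0x40 [1]=0xdd [2]=0x77 [3]=0x29 (big-endian) → word 0x40dd7729
opcode:2 @ bit 30 → (0x40dd7729>>30)&0x3 = 0x1
type:30 @ bit 0 → (0x40dd7729>>0)&0x3fffffff = 0xdd7729  ←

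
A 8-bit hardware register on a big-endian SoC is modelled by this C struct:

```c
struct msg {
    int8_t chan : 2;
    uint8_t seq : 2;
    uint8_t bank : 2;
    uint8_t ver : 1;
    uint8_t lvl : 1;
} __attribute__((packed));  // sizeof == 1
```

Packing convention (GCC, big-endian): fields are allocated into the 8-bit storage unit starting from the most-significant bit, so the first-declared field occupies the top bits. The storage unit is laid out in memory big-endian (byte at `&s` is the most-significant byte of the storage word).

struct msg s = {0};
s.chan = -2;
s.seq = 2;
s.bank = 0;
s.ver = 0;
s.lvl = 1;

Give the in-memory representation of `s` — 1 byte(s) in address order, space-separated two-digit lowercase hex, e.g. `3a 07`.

a1

[6+:2] chan=-2 & 0x3 = 0x2; word=0x80
[4+:2] seq=2 & 0x3 = 0x2; word=0xa0
[2+:2] bank=0 & 0x3 = 0x0; word=0xa0
[1+:1] ver=0 & 0x1 = 0x0; word=0xa0
[0+:1] lvl=1 & 0x1 = 0x1; word=0xa1
word = 0xa1 → big-endian bytes:
  [0]=0xa1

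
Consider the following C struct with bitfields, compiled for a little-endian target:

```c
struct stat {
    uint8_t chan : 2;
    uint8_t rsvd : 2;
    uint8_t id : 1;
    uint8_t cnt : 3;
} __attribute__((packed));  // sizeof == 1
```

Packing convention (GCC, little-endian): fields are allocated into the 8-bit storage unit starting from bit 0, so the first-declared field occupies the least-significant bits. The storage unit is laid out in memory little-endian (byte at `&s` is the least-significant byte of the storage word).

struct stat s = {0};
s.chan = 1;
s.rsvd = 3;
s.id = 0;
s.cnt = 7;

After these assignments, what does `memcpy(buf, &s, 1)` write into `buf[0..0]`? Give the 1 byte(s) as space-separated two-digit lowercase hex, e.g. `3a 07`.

ed

chan (2b) val=1 bits=0x1 at bit 0: 0x01
rsvd (2b) val=3 bits=0x3 at bit 2: 0x0d
id (1b) val=0 bits=0x0 at bit 4: 0x0d
cnt (3b) val=7 bits=0x7 at bit 5: 0xed
word = 0xed → little-endian bytes:
  [0]=0xed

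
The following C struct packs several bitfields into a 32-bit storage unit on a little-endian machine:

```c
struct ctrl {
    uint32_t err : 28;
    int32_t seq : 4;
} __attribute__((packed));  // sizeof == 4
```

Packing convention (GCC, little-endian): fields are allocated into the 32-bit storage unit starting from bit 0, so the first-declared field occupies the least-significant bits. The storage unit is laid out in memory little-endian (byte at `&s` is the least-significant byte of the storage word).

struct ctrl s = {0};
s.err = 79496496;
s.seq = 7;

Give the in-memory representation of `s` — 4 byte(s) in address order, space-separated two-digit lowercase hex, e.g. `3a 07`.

30 05 bd 74

err (28b) val=79496496 bits=0x4bd0530 at bit 0: 0x04bd0530
seq (4b) val=7 bits=0x7 at bit 28: 0x74bd0530
word = 0x74bd0530 → little-endian bytes:
  [0]=0x30  [1]=0x05  [2]=0xbd  [3]=0x74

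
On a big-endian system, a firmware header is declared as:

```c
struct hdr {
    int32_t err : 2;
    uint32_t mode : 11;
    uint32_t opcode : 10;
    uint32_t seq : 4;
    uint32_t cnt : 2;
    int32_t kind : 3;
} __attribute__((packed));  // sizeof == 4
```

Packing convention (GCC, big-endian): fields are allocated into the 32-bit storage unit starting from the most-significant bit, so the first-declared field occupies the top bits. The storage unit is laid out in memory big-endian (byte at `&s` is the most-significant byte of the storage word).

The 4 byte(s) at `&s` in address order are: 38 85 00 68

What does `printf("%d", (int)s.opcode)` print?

[0]=0x38 [1]=0x85 [2]=0x00 [3]=0x68 (big-endian) → word 0x38850068
err [30+:2] = (word>>30) & 0x3 = 0
mode [19+:11] = (word>>19) & 0x7ff = 1808
opcode [9+:10] = (word>>9) & 0x3ff = 640  ←
seq [5+:4] = (word>>5) & 0xf = 3
cnt [3+:2] = (word>>3) & 0x3 = 1
kind [0+:3] = (word>>0) & 0x7 = 0

640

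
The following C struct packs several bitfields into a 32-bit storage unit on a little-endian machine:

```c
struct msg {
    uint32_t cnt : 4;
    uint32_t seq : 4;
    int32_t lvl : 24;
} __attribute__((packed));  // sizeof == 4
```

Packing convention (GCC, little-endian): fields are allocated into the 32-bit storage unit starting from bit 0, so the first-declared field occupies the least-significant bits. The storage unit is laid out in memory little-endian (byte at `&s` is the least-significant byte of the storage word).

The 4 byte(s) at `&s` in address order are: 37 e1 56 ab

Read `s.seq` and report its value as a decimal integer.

[0]=0x37 [1]=0xe1 [2]=0x56 [3]=0xab (little-endian) → word 0xab56e137
cnt:4 @ bit 0 → (0xab56e137>>0)&0xf = 0x7
seq:4 @ bit 4 → (0xab56e137>>4)&0xf = 0x3  ←
lvl:24 @ bit 8 → (0xab56e137>>8)&0xffffff = 0xab56e1

3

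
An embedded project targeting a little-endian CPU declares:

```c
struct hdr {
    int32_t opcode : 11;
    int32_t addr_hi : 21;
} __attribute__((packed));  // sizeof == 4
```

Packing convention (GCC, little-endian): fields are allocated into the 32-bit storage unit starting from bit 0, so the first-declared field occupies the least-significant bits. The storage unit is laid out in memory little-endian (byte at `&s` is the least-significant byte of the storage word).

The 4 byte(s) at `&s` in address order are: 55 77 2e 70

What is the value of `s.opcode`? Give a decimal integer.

-171

[0]=0x55 [1]=0x77 [2]=0x2e [3]=0x70 (little-endian) → word 0x702e7755
opcode [0+:11] = (word>>0) & 0x7ff = 1877  ←
addr_hi [11+:21] = (word>>11) & 0x1fffff = 918990
opcode signed 11b, MSB=1: 1877 - 2048 = -171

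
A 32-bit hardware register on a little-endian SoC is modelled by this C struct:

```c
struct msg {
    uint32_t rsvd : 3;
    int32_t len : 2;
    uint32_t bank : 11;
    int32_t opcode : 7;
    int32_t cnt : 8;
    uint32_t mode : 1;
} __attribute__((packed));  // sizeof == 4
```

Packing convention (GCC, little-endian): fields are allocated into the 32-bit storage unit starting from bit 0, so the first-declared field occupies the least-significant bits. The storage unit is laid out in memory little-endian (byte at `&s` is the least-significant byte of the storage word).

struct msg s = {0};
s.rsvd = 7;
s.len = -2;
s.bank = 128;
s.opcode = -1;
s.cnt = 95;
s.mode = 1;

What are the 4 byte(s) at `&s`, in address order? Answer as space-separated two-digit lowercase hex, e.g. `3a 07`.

rsvd (3b) val=7 bits=0x7 at bit 0: 0x00000007
len (2b) val=-2 bits=0x2 at bit 3: 0x00000017
bank (11b) val=128 bits=0x80 at bit 5: 0x00001017
opcode (7b) val=-1 bits=0x7f at bit 16: 0x007f1017
cnt (8b) val=95 bits=0x5f at bit 23: 0x2fff1017
mode (1b) val=1 bits=0x1 at bit 31: 0xafff1017
word = 0xafff1017 → little-endian bytes:
  [0]=0x17  [1]=0x10  [2]=0xff  [3]=0xaf

17 10 ff af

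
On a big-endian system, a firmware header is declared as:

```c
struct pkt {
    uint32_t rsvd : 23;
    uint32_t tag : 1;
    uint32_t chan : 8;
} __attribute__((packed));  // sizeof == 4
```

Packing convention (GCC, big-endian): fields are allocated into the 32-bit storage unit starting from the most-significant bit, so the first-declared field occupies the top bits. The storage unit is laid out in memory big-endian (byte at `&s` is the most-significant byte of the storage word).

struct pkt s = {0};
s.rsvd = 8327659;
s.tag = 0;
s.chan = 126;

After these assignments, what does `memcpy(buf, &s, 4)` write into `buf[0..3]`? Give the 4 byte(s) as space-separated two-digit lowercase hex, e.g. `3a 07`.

fe 23 d6 7e

rsvd (23b) val=8327659 bits=0x7f11eb at bit 9: 0xfe23d600
tag (1b) val=0 bits=0x0 at bit 8: 0xfe23d600
chan (8b) val=126 bits=0x7e at bit 0: 0xfe23d67e
word = 0xfe23d67e → big-endian bytes:
  [0]=0xfe  [1]=0x23  [2]=0xd6  [3]=0x7e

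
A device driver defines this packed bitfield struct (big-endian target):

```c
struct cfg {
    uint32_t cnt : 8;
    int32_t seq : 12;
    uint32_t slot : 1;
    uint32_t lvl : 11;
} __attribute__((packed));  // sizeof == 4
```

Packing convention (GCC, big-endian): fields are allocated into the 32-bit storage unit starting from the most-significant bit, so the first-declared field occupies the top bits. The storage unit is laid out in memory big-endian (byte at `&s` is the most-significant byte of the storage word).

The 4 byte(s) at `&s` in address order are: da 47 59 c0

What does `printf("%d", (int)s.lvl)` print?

[0]=0xda [1]=0x47 [2]=0x59 [3]=0xc0 (big-endian) → word 0xda4759c0
cnt [24+:8] = (word>>24) & 0xff = 218
seq [12+:12] = (word>>12) & 0xfff = 1141
slot [11+:1] = (word>>11) & 0x1 = 1
lvl [0+:11] = (word>>0) & 0x7ff = 448  ←

448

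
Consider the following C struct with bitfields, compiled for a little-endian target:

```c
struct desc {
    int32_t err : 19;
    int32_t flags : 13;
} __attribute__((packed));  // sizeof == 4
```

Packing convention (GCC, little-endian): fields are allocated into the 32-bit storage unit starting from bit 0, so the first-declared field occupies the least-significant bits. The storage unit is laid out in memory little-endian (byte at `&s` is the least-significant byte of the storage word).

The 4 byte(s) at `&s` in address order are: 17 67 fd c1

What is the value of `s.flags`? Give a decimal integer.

[0]=0x17 [1]=0x67 [2]=0xfd [3]=0xc1 (little-endian) → word 0xc1fd6717
err:19 @ bit 0 → (0xc1fd6717>>0)&0x7ffff = 0x56717
flags:13 @ bit 19 → (0xc1fd6717>>19)&0x1fff = 0x183f  ←
flags signed 13b, MSB=1: 6207 - 8192 = -1985

-1985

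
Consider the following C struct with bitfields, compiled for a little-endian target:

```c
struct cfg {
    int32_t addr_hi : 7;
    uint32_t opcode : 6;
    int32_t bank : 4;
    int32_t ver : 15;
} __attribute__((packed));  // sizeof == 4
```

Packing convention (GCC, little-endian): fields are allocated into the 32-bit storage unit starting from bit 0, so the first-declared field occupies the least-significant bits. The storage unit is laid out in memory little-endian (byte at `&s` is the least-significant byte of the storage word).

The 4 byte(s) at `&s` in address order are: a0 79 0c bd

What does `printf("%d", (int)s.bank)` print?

[0]=0xa0 [1]=0x79 [2]=0x0c [3]=0xbd (little-endian) → word 0xbd0c79a0
addr_hi [0+:7] = (word>>0) & 0x7f = 32
opcode [7+:6] = (word>>7) & 0x3f = 51
bank [13+:4] = (word>>13) & 0xf = 3  ←
ver [17+:15] = (word>>17) & 0x7fff = 24198
bank signed 4b, MSB=0: value = 3

3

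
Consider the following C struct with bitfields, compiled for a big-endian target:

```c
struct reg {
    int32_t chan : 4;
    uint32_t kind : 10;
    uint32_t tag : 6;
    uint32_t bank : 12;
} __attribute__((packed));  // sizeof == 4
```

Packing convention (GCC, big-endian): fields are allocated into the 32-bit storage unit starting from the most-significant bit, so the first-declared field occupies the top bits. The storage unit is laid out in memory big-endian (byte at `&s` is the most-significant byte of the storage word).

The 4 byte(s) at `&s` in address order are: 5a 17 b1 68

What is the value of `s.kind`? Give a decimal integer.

[0]=0x5a [1]=0x17 [2]=0xb1 [3]=0x68 (big-endian) → word 0x5a17b168
chan [28+:4] = (word>>28) & 0xf = 5
kind [18+:10] = (word>>18) & 0x3ff = 645  ←
tag [12+:6] = (word>>12) & 0x3f = 59
bank [0+:12] = (word>>0) & 0xfff = 360

645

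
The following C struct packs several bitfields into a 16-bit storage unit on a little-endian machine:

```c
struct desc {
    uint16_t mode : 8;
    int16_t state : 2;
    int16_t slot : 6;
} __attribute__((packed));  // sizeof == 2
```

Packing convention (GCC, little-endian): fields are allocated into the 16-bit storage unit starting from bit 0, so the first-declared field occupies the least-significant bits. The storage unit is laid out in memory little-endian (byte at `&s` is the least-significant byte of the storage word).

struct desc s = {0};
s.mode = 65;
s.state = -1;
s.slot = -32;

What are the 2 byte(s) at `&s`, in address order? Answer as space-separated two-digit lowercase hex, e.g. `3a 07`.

mode (8b) val=65 bits=0x41 at bit 0: 0x0041
state (2b) val=-1 bits=0x3 at bit 8: 0x0341
slot (6b) val=-32 bits=0x20 at bit 10: 0x8341
word = 0x8341 → little-endian bytes:
  [0]=0x41  [1]=0x83

41 83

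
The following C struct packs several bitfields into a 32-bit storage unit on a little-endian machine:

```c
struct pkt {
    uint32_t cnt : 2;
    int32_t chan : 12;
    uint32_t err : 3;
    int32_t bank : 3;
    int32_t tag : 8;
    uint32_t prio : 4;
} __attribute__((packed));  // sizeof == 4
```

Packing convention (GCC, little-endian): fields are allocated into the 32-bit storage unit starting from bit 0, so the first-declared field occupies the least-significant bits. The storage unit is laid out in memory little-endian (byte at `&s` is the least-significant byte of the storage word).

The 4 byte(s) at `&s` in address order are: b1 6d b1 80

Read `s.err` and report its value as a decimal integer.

5

[0]=0xb1 [1]=0x6d [2]=0xb1 [3]=0x80 (little-endian) → word 0x80b16db1
cnt:2 @ bit 0 → (0x80b16db1>>0)&0x3 = 0x1
chan:12 @ bit 2 → (0x80b16db1>>2)&0xfff = 0xb6c
err:3 @ bit 14 → (0x80b16db1>>14)&0x7 = 0x5  ←
bank:3 @ bit 17 → (0x80b16db1>>17)&0x7 = 0x0
tag:8 @ bit 20 → (0x80b16db1>>20)&0xff = 0xb
prio:4 @ bit 28 → (0x80b16db1>>28)&0xf = 0x8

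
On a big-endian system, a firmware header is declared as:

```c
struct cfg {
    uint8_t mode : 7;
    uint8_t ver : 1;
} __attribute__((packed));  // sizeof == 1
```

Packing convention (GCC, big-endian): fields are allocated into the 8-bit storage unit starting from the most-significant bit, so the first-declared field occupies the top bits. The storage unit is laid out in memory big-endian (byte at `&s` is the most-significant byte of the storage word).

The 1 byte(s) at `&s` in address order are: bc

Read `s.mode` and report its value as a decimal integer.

94

[0]=0xbc (big-endian) → word 0xbc
mode:7 @ bit 1 → (0xbc>>1)&0x7f = 0x5e  ←
ver:1 @ bit 0 → (0xbc>>0)&0x1 = 0x0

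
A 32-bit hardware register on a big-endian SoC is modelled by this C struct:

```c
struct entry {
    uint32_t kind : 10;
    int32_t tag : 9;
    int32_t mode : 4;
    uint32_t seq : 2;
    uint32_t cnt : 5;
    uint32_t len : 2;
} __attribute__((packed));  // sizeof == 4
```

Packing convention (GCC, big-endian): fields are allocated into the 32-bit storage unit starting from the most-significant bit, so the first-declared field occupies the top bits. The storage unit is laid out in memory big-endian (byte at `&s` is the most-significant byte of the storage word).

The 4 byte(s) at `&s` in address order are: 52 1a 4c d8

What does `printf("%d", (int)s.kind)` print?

328

[0]=0x52 [1]=0x1a [2]=0x4c [3]=0xd8 (big-endian) → word 0x521a4cd8
kind:10 @ bit 22 → (0x521a4cd8>>22)&0x3ff = 0x148  ←
tag:9 @ bit 13 → (0x521a4cd8>>13)&0x1ff = 0xd2
mode:4 @ bit 9 → (0x521a4cd8>>9)&0xf = 0x6
seq:2 @ bit 7 → (0x521a4cd8>>7)&0x3 = 0x1
cnt:5 @ bit 2 → (0x521a4cd8>>2)&0x1f = 0x16
len:2 @ bit 0 → (0x521a4cd8>>0)&0x3 = 0x0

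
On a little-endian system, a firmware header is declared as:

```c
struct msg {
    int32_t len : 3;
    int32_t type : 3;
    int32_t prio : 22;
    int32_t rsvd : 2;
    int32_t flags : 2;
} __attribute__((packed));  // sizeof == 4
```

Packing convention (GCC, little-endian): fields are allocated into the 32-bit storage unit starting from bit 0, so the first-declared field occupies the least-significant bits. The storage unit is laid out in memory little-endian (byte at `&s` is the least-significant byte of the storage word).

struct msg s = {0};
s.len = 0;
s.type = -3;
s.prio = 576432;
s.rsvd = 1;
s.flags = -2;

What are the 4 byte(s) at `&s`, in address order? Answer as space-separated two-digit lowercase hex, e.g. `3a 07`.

len (3b) val=0 bits=0x0 at bit 0: 0x00000000
type (3b) val=-3 bits=0x5 at bit 3: 0x00000028
prio (22b) val=576432 bits=0x8cbb0 at bit 6: 0x0232ec28
rsvd (2b) val=1 bits=0x1 at bit 28: 0x1232ec28
flags (2b) val=-2 bits=0x2 at bit 30: 0x9232ec28
word = 0x9232ec28 → little-endian bytes:
  [0]=0x28  [1]=0xec  [2]=0x32  [3]=0x92

28 ec 32 92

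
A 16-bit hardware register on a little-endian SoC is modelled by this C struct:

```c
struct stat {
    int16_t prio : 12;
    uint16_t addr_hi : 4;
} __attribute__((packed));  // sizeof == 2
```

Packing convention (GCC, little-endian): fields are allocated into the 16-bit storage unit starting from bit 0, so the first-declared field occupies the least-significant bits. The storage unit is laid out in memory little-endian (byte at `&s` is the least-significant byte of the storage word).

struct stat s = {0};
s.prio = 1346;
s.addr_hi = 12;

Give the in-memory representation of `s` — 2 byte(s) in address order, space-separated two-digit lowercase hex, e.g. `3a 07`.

42 c5

prio:12 = 1346 → 0x542 << 0 → word 0x0542
addr_hi:4 = 12 → 0xc << 12 → word 0xc542
word = 0xc542 → little-endian bytes:
  [0]=0x42  [1]=0xc5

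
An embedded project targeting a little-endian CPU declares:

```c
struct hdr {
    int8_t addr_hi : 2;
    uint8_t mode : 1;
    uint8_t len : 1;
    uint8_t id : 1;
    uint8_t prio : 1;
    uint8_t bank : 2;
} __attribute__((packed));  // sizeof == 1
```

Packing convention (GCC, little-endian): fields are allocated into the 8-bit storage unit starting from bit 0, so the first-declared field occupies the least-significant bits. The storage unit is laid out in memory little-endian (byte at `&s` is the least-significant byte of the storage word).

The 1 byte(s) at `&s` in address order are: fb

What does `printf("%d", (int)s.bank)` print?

3

[0]=0xfb (little-endian) → word 0xfb
addr_hi [0+:2] = (word>>0) & 0x3 = 3
mode [2+:1] = (word>>2) & 0x1 = 0
len [3+:1] = (word>>3) & 0x1 = 1
id [4+:1] = (word>>4) & 0x1 = 1
prio [5+:1] = (word>>5) & 0x1 = 1
bank [6+:2] = (word>>6) & 0x3 = 3  ←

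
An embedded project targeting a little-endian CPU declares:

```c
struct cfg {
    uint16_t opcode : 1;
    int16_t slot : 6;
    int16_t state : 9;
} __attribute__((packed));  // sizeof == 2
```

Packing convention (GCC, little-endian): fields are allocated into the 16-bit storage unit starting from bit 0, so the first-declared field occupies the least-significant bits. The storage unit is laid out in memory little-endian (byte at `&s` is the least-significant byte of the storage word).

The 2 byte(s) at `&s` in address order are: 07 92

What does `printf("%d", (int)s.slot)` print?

[0]=0x07 [1]=0x92 (little-endian) → word 0x9207
opcode:1 @ bit 0 → (0x9207>>0)&0x1 = 0x1
slot:6 @ bit 1 → (0x9207>>1)&0x3f = 0x3  ←
state:9 @ bit 7 → (0x9207>>7)&0x1ff = 0x124
slot signed 6b, MSB=0: value = 3

3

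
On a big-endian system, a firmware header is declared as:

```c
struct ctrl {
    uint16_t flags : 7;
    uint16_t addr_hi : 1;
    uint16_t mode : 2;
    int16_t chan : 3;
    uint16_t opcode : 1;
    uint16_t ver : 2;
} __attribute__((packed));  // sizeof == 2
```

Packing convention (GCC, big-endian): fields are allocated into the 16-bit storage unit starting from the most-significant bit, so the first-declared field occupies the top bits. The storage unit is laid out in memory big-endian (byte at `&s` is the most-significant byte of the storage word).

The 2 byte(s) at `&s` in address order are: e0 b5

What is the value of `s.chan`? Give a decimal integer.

[0]=0xe0 [1]=0xb5 (big-endian) → word 0xe0b5
flags:7 @ bit 9 → (0xe0b5>>9)&0x7f = 0x70
addr_hi:1 @ bit 8 → (0xe0b5>>8)&0x1 = 0x0
mode:2 @ bit 6 → (0xe0b5>>6)&0x3 = 0x2
chan:3 @ bit 3 → (0xe0b5>>3)&0x7 = 0x6  ←
opcode:1 @ bit 2 → (0xe0b5>>2)&0x1 = 0x1
ver:2 @ bit 0 → (0xe0b5>>0)&0x3 = 0x1
chan signed 3b, MSB=1: 6 - 8 = -2

-2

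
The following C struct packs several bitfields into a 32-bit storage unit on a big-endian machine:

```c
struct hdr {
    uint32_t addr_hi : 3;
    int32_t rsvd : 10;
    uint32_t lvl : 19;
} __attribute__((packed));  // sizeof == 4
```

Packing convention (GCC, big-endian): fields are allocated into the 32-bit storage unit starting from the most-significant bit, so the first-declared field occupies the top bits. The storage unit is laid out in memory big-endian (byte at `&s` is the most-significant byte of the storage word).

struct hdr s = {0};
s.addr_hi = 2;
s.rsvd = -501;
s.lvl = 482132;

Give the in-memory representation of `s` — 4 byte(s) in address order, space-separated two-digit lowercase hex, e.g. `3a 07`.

addr_hi (3b) val=2 bits=0x2 at bit 29: 0x40000000
rsvd (10b) val=-501 bits=0x20b at bit 19: 0x50580000
lvl (19b) val=482132 bits=0x75b54 at bit 0: 0x505f5b54
word = 0x505f5b54 → big-endian bytes:
  [0]=0x50  [1]=0x5f  [2]=0x5b  [3]=0x54

50 5f 5b 54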